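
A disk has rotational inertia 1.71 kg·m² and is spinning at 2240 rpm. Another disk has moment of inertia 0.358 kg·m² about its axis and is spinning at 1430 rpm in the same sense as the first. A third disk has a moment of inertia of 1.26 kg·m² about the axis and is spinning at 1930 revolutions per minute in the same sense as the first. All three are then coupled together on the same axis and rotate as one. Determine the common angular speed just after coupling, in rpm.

The coupling torques are internal; angular momentum about the shared axis is conserved.
Taking A's sense as positive: L = (1.710)(2240) + (0.3580)(1430) + (1.260)(1930) = 6774 kg·m²·rpm.
Combined I = 1.710 + 0.3580 + 1.260 = 3.328 kg·m².
ω_f = L / I = 6774 / 3.328 = 2035 rpm.

|ω_f| ≈ 2040 rpm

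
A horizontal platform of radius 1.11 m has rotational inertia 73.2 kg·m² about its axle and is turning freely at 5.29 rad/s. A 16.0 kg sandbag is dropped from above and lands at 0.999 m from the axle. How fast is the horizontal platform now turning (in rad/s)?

ω_f ≈ 4.34 rad/s

The added mass arrives with no angular momentum about the axle, and any external torque about the axle is negligible, so the system's angular momentum is conserved.
Added inertia Σmr² = (16.0)(0.999)² = 15.97 kg·m²; I_f = 73.20 + 15.97 = 89.17 kg·m².
ω_f = I_p ω_i / I_f = (73.20)(5.29) / 89.17 = 4.343 rad/s.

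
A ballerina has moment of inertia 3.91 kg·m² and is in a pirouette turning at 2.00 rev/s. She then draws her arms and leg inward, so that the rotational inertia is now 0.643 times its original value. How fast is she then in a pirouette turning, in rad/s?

ω₂ ≈ 19.5 rad/s

With no external torque about the axis, L is conserved: I₁ω₁ = I₂ω₂.
I₂ = 0.643 × 3.91 = 2.514 kg·m².
ω₂ = I₁ω₁ / I₂ = (3.910)(2.00 rev/s) / (2.514) = 3.110 rev/s = 19.54 rad/s.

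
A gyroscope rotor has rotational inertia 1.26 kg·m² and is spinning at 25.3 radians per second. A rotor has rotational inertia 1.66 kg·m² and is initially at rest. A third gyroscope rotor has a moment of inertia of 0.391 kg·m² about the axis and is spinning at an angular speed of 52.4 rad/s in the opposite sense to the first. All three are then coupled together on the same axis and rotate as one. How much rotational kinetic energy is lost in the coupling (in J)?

The coupling torques are internal; angular momentum about the shared axis is conserved.
Taking A's sense as positive: L = (1.260)(25.3) − (0.3910)(52.4) = 11.39 kg·m²·rad/s.
Combined I = 1.260 + 1.660 + 0.3910 = 3.311 kg·m².
ω_f = L / I = 11.39 / 3.311 = 3.440 rad/s.
KE_i = ½ΣIω² = 940.1 J; KE_f = ½(3.311)(3.440)² = 19.59 J.

ΔKE lost ≈ 920 J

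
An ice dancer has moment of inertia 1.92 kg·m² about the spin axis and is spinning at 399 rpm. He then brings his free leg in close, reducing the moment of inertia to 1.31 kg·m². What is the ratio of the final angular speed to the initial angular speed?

No external torque acts about the spin axis, so angular momentum is conserved.
ω₂/ω₁ = I₁/I₂ = 1.920 / 1.310 = 1.466.

ω₂/ω₁ ≈ 1.47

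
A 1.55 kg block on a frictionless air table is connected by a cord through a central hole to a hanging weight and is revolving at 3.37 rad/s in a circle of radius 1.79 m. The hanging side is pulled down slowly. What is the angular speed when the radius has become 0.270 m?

ω₂ ≈ 148 rad/s

No torque about the axis ⇒ m r₁² ω₁ = m r₂² ω₂.
ω₂ = ω₁ (r₁/r₂)² = (3.37)(1.79/0.270)² = 148.1 rad/s.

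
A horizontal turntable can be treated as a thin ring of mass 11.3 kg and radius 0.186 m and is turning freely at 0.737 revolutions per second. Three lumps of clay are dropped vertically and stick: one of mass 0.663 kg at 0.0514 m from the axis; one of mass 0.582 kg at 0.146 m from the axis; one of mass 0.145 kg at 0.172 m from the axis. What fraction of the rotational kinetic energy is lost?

No external torque acts about the axis; L_before = L_after.
I_p = (11.3)(0.186)² = 0.3909 kg·m².
Added inertia Σmr² = (0.663)(0.0514)² + (0.582)(0.146)² + (0.145)(0.172)² = 0.01845 kg·m²; I_f = 0.3909 + 0.01845 = 0.4094 kg·m².
ω_f = I_p ω_i / I_f = (0.3909)(0.737) / 0.4094 = 0.7038 rev/s.
KE_i = ½(0.3909)(4.631 rad/s)² = 4.191 J; KE_f = ½(0.4094)(4.422)² = 4.003 J.
Fraction lost = 0.04506.

fraction ≈ 0.0451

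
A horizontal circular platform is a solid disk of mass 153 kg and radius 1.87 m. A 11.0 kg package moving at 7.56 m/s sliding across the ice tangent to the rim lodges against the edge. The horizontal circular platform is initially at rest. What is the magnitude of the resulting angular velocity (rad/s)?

The axle reaction passes through the central axle and exerts no torque about it; angular momentum about the central axle is conserved through the impact.
I_p = ½(153)(1.87)² = 267.5 kg·m². Taking the sense of the package's angular momentum as positive, L_{package} = m v R = (11.0)(7.56)(1.87) = 155.5 kg·m²/s.
L_i = 0 + 155.5 = 155.5 kg·m²/s.
After sticking, I_f = I_p + m R² = 267.5 + (11.0)(1.87)² = 306.0 kg·m².
ω_f = L_i / I_f = 155.5 / 306.0 = 0.5082 rad/s.

|ω_f| ≈ 0.508 rad/s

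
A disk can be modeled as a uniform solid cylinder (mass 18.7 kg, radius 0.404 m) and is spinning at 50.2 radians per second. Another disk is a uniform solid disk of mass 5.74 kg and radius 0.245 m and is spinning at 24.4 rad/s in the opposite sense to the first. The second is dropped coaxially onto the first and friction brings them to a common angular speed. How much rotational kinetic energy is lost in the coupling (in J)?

No external torque acts about the common axis, so total angular momentum is conserved.
Moments of inertia: I_A = ½(18.7)(0.404)² = 1.526 kg·m²; I_B = ½(5.74)(0.245)² = 0.1723 kg·m².
Taking A's sense as positive: L = (1.526)(50.2) − (0.1723)(24.4) = 72.41 kg·m²·rad/s.
Combined I = 1.526 + 0.1723 = 1.698 kg·m².
ω_f = L / I = 72.41 / 1.698 = 42.63 rad/s.
KE_i = ½ΣIω² = 1974 J; KE_f = ½(1.698)(42.63)² = 1543 J.

ΔKE lost ≈ 431 J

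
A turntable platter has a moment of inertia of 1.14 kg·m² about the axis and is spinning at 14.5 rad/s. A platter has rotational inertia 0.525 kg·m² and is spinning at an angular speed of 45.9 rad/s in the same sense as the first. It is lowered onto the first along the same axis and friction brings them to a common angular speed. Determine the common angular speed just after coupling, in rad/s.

|ω_f| ≈ 24.4 rad/s

No external torque acts about the common axis, so total angular momentum is conserved.
Taking A's sense as positive: L = (1.140)(14.5) + (0.5250)(45.9) = 40.63 kg·m²·rad/s.
Combined I = 1.140 + 0.5250 = 1.665 kg·m².
ω_f = L / I = 40.63 / 1.665 = 24.40 rad/s.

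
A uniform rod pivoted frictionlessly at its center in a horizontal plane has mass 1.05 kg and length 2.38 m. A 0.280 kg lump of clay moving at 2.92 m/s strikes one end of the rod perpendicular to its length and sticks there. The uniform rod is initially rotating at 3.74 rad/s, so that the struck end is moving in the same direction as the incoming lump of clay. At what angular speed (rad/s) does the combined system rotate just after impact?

The axle reaction passes through the pivot and exerts no torque about it; angular momentum about the pivot is conserved through the impact.
I_p = (1/12)(1.05)(2.38)² = 0.4956 kg·m². Taking the sense of the lump of clay's angular momentum as positive, L_{lump} = m v R = (0.280)(2.92)(2.38/2) = 0.9729 kg·m²/s.
L_i = +I_p ω_p + m v R = +(0.4956)(3.74) + 0.9729 = 2.827 kg·m²/s.
After sticking, I_f = I_p + m R² = 0.4956 + (0.280)(2.38/2)² = 0.8921 kg·m².
ω_f = L_i / I_f = 2.827 / 0.8921 = 3.168 rad/s.

|ω_f| ≈ 3.17 rad/s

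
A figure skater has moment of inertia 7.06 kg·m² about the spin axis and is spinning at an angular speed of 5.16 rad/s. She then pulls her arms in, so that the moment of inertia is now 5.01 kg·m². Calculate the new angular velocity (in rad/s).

Angular momentum about the spin axis is conserved since the torque about it is zero.
ω₂ = I₁ω₁ / I₂ = (7.060)(5.16 rad/s) / (5.010) = 7.271 rad/s.

ω₂ ≈ 7.27 rad/s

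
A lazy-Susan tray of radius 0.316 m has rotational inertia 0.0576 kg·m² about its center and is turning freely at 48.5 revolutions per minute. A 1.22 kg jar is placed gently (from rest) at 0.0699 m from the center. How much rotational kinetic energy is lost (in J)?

energy lost ≈ 0.0697 J

The added mass arrives with no angular momentum about the center, and any external torque about the center is negligible, so the system's angular momentum is conserved.
Added inertia Σmr² = (1.22)(0.0699)² = 0.005961 kg·m²; I_f = 0.05760 + 0.005961 = 0.06356 kg·m².
ω_f = I_p ω_i / I_f = (0.05760)(48.5) / 0.06356 = 43.95 rpm.
KE_i = ½(0.05760)(5.079 rad/s)² = 0.7429 J; KE_f = ½(0.06356)(4.603)² = 0.6732 J.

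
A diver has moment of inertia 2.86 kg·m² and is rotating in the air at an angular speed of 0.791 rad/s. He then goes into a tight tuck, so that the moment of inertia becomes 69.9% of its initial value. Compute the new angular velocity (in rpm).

ω₂ ≈ 10.8 rpm

Angular momentum about the spin axis is conserved since the torque about it is zero.
I₂ = 0.699 × 2.86 = 1.999 kg·m².
ω₂ = I₁ω₁ / I₂ = (2.860)(0.791 rad/s) / (1.999) = 1.132 rad/s = 10.81 rpm.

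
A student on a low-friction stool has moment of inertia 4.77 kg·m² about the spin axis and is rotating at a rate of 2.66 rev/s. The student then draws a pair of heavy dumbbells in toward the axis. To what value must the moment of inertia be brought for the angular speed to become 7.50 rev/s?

I₂ ≈ 1.69 kg·m²

With no external torque about the axis, L is conserved: I₁ω₁ = I₂ω₂.
I₂ = I₁ω₁ / ω₂ = (4.77)(2.66) / (7.50) = 1.692 kg·m².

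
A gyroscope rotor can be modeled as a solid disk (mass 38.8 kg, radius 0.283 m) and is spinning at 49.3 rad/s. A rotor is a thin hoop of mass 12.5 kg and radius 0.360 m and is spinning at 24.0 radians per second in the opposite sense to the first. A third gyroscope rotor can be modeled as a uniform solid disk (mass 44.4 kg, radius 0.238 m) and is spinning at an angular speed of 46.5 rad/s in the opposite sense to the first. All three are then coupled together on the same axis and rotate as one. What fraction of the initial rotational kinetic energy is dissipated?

fraction ≈ 0.987

The coupling torques are internal; angular momentum about the shared axis is conserved.
Moments of inertia: I_A = ½(38.8)(0.283)² = 1.554 kg·m²; I_B = (12.5)(0.360)² = 1.620 kg·m²; I_C = ½(44.4)(0.238)² = 1.257 kg·m².
Taking A's sense as positive: L = (1.554)(49.3) − (1.620)(24.0) − (1.257)(46.5) = -20.75 kg·m²·rad/s.
Combined I = 1.554 + 1.620 + 1.257 = 4.431 kg·m².
ω_f = L / I = -20.75 / 4.431 = -4.684 rad/s.
KE_i = ½ΣIω² = 3714 J; KE_f = ½(4.431)(4.684)² = 48.61 J.
Fraction dissipated = (KE_i − KE_f)/KE_i = 0.9869.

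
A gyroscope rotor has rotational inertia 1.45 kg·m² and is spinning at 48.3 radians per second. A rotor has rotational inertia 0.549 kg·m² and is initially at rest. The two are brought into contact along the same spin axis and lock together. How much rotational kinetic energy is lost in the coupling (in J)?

ΔKE lost ≈ 465 J

No external torque acts about the common axis, so total angular momentum is conserved.
Taking A's sense as positive: L = (1.450)(48.3) = 70.03 kg·m²·rad/s.
Combined I = 1.450 + 0.5490 = 1.999 kg·m².
ω_f = L / I = 70.03 / 1.999 = 35.04 rad/s.
KE_i = ½ΣIω² = 1691 J; KE_f = ½(1.999)(35.04)² = 1227 J.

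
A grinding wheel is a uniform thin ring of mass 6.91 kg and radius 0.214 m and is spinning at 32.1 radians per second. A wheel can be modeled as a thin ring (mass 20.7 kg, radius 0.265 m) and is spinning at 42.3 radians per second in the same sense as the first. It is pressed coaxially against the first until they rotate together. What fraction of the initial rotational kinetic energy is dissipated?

fraction ≈ 0.00924

No external torque acts about the common axis, so total angular momentum is conserved.
Moments of inertia: I_A = (6.91)(0.214)² = 0.3165 kg·m²; I_B = (20.7)(0.265)² = 1.454 kg·m².
Taking A's sense as positive: L = (0.3165)(32.1) + (1.454)(42.3) = 71.65 kg·m²·rad/s.
Combined I = 0.3165 + 1.454 = 1.770 kg·m².
ω_f = L / I = 71.65 / 1.770 = 40.48 rad/s.
KE_i = ½ΣIω² = 1464 J; KE_f = ½(1.770)(40.48)² = 1450 J.
Fraction dissipated = (KE_i − KE_f)/KE_i = 0.009237.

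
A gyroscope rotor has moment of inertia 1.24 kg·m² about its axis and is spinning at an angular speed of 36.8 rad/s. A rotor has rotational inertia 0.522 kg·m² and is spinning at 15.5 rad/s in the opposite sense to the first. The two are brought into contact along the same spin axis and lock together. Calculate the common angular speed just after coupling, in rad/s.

No external torque acts about the common axis, so total angular momentum is conserved.
Taking A's sense as positive: L = (1.240)(36.8) − (0.5220)(15.5) = 37.54 kg·m²·rad/s.
Combined I = 1.240 + 0.5220 = 1.762 kg·m².
ω_f = L / I = 37.54 / 1.762 = 21.31 rad/s.

|ω_f| ≈ 21.3 rad/s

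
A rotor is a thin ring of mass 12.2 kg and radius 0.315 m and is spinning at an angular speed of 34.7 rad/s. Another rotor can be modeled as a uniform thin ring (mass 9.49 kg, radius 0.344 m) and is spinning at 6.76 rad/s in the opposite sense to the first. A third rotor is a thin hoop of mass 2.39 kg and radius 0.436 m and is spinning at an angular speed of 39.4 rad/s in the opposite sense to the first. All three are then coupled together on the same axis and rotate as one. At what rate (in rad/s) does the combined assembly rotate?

No external torque acts about the common axis, so total angular momentum is conserved.
Moments of inertia: I_A = (12.2)(0.315)² = 1.211 kg·m²; I_B = (9.49)(0.344)² = 1.123 kg·m²; I_C = (2.39)(0.436)² = 0.4543 kg·m².
Taking A's sense as positive: L = (1.211)(34.7) − (1.123)(6.76) − (0.4543)(39.4) = 16.51 kg·m²·rad/s.
Combined I = 1.211 + 1.123 + 0.4543 = 2.788 kg·m².
ω_f = L / I = 16.51 / 2.788 = 5.923 rad/s.

|ω_f| ≈ 5.92 rad/s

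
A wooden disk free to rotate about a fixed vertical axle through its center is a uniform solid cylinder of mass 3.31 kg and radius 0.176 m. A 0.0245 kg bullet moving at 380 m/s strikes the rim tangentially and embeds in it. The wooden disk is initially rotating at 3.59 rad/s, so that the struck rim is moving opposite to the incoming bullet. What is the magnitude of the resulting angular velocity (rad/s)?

About the axle the impulsive forces during the collision are internal, so angular momentum about that axis is conserved.
I_p = ½(3.31)(0.176)² = 0.05127 kg·m². Taking the sense of the bullet's angular momentum as positive, L_{bullet} = m v R = (0.0245)(380)(0.176) = 1.639 kg·m²/s.
L_i = −I_p ω_p + m v R = −(0.05127)(3.59) + 1.639 = 1.455 kg·m²/s.
After sticking, I_f = I_p + m R² = 0.05127 + (0.0245)(0.176)² = 0.05202 kg·m².
ω_f = L_i / I_f = 1.455 / 0.05202 = 27.96 rad/s.

|ω_f| ≈ 28.0 rad/s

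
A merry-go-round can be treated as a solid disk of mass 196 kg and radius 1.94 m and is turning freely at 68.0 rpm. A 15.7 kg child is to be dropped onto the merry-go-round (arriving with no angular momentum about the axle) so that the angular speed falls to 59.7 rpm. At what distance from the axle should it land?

r ≈ 1.81 m

No external torque acts about the axle; L_before = L_after.
I_p = ½(196)(1.94)² = 368.8 kg·m².
I_p ω_i = (I_p + m r²) ω_f ⇒ m r² = I_p(ω_i/ω_f − 1) = 368.8(68.0/59.7 − 1) = 51.28 kg·m².
r = √(51.28/15.7) = 1.807 m.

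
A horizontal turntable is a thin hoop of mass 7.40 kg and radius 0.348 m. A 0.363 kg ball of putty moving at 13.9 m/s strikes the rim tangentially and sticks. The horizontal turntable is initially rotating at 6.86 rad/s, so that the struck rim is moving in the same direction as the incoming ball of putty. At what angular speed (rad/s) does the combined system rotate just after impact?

|ω_f| ≈ 8.41 rad/s

The axle reaction passes through the axle and exerts no torque about it; angular momentum about the axle is conserved through the impact.
I_p = (7.40)(0.348)² = 0.8962 kg·m². Taking the sense of the ball of putty's angular momentum as positive, L_{ball} = m v R = (0.363)(13.9)(0.348) = 1.756 kg·m²/s.
L_i = +I_p ω_p + m v R = +(0.8962)(6.86) + 1.756 = 7.904 kg·m²/s.
After sticking, I_f = I_p + m R² = 0.8962 + (0.363)(0.348)² = 0.9401 kg·m².
ω_f = L_i / I_f = 7.904 / 0.9401 = 8.407 rad/s.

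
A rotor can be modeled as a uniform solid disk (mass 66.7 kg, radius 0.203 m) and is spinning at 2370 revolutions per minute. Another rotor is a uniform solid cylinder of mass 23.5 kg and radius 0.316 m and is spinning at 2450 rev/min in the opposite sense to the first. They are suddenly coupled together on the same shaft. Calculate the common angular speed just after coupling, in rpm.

The coupling torques are internal; angular momentum about the shared axis is conserved.
Moments of inertia: I_A = ½(66.7)(0.203)² = 1.374 kg·m²; I_B = ½(23.5)(0.316)² = 1.173 kg·m².
Taking A's sense as positive: L = (1.374)(2370) − (1.173)(2450) = 382.5 kg·m²·rpm.
Combined I = 1.374 + 1.173 = 2.548 kg·m².
ω_f = L / I = 382.5 / 2.548 = 150.2 rpm.

|ω_f| ≈ 150 rpm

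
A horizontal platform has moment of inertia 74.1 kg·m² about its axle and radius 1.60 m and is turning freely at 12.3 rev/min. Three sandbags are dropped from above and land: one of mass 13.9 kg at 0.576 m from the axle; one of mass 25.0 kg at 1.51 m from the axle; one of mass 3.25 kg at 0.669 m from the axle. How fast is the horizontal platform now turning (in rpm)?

ω_f ≈ 6.64 rpm

No external torque acts about the axle; L_before = L_after.
Added inertia Σmr² = (13.9)(0.576)² + (25.0)(1.51)² + (3.25)(0.669)² = 63.07 kg·m²; I_f = 74.10 + 63.07 = 137.2 kg·m².
ω_f = I_p ω_i / I_f = (74.10)(12.3) / 137.2 = 6.645 rpm.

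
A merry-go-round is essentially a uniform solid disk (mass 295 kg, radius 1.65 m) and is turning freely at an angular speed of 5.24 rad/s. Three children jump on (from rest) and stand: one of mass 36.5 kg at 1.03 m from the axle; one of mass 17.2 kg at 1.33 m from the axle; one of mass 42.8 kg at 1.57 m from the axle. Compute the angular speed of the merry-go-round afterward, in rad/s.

ω_f ≈ 3.65 rad/s

No external torque acts about the axle; L_before = L_after.
I_p = ½(295)(1.65)² = 401.6 kg·m².
Added inertia Σmr² = (36.5)(1.03)² + (17.2)(1.33)² + (42.8)(1.57)² = 174.6 kg·m²; I_f = 401.6 + 174.6 = 576.2 kg·m².
ω_f = I_p ω_i / I_f = (401.6)(5.24) / 576.2 = 3.652 rad/s.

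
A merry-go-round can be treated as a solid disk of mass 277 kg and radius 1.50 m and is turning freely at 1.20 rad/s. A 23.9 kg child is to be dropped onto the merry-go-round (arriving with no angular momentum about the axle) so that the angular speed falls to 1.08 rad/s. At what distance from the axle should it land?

No external torque acts about the axle; L_before = L_after.
I_p = ½(277)(1.50)² = 311.6 kg·m².
I_p ω_i = (I_p + m r²) ω_f ⇒ m r² = I_p(ω_i/ω_f − 1) = 311.6(1.20/1.08 − 1) = 34.62 kg·m².
r = √(34.62/23.9) = 1.204 m.

r ≈ 1.20 m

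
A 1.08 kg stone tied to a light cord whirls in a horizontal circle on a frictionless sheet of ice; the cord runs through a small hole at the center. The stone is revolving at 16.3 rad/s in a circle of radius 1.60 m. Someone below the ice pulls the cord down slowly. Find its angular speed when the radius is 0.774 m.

ω₂ ≈ 69.7 rad/s

The constraining force is radial, so m r² ω about the center is conserved.
ω₂ = ω₁ (r₁/r₂)² = (16.3)(1.60/0.774)² = 69.65 rad/s.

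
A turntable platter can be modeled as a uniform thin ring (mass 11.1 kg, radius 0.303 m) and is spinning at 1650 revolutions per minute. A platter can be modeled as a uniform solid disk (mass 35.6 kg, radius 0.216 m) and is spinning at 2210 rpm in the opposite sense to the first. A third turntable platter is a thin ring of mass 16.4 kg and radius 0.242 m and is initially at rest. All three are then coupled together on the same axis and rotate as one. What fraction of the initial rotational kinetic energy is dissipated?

The coupling torques are internal; angular momentum about the shared axis is conserved.
Moments of inertia: I_A = (11.1)(0.303)² = 1.019 kg·m²; I_B = ½(35.6)(0.216)² = 0.8305 kg·m²; I_C = (16.4)(0.242)² = 0.9604 kg·m².
Taking A's sense as positive: L = (1.019)(1650) − (0.8305)(2210) = -153.9 kg·m²·rpm.
Combined I = 1.019 + 0.8305 + 0.9604 = 2.810 kg·m².
ω_f = L / I = -153.9 / 2.810 = -54.76 rpm.
KE_i = ½ΣIω² = 37450 J; KE_f = ½(2.810)(5.734)² = 46.20 J.
Fraction dissipated = (KE_i − KE_f)/KE_i = 0.9988.

fraction ≈ 0.999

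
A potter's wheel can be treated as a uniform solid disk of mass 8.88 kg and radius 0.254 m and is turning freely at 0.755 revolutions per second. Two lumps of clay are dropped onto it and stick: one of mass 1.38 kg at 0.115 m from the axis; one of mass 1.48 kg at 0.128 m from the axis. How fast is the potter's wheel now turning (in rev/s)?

The added mass arrives with no angular momentum about the axis, and any external torque about the axis is negligible, so the system's angular momentum is conserved.
I_p = ½(8.88)(0.254)² = 0.2865 kg·m².
Added inertia Σmr² = (1.38)(0.115)² + (1.48)(0.128)² = 0.04250 kg·m²; I_f = 0.2865 + 0.04250 = 0.3289 kg·m².
ω_f = I_p ω_i / I_f = (0.2865)(0.755) / 0.3289 = 0.6575 rev/s.

ω_f ≈ 0.657 rev/s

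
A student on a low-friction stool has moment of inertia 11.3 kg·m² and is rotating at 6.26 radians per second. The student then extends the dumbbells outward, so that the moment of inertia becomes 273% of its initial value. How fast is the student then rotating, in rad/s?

Angular momentum about the spin axis is conserved since the torque about it is zero.
I₂ = 2.73 × 11.3 = 30.85 kg·m².
ω₂ = I₁ω₁ / I₂ = (11.30)(6.26 rad/s) / (30.85) = 2.293 rad/s.

ω₂ ≈ 2.29 rad/s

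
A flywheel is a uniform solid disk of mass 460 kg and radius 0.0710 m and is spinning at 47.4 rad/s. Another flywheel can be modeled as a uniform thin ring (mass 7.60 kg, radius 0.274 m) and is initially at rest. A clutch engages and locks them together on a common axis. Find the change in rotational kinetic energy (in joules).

No external torque acts about the common axis, so total angular momentum is conserved.
Moments of inertia: I_A = ½(460)(0.0710)² = 1.159 kg·m²; I_B = (7.60)(0.274)² = 0.5706 kg·m².
Taking A's sense as positive: L = (1.159)(47.4) = 54.96 kg·m²·rad/s.
Combined I = 1.159 + 0.5706 = 1.730 kg·m².
ω_f = L / I = 54.96 / 1.730 = 31.77 rad/s.
KE_i = ½ΣIω² = 1302 J; KE_f = ½(1.730)(31.77)² = 872.9 J.

ΔKE ≈ -430 J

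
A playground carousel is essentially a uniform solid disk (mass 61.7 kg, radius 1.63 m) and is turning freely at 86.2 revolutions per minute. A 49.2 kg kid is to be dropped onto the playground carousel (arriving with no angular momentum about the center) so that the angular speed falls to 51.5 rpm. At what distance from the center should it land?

No external torque acts about the center; L_before = L_after.
I_p = ½(61.7)(1.63)² = 81.97 kg·m².
I_p ω_i = (I_p + m r²) ω_f ⇒ m r² = I_p(ω_i/ω_f − 1) = 81.97(86.2/51.5 − 1) = 55.23 kg·m².
r = √(55.23/49.2) = 1.059 m.

r ≈ 1.06 m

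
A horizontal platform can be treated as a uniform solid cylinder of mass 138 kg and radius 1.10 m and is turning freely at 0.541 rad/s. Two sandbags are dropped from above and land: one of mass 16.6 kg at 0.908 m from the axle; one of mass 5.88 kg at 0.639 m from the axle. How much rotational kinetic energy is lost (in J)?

The added mass arrives with no angular momentum about the axle, and any external torque about the axle is negligible, so the system's angular momentum is conserved.
I_p = ½(138)(1.10)² = 83.49 kg·m².
Added inertia Σmr² = (16.6)(0.908)² + (5.88)(0.639)² = 16.09 kg·m²; I_f = 83.49 + 16.09 = 99.58 kg·m².
ω_f = I_p ω_i / I_f = (83.49)(0.541) / 99.58 = 0.4536 rad/s.
KE_i = ½(83.49)(0.5410 rad/s)² = 12.22 J; KE_f = ½(99.58)(0.4536)² = 10.24 J.

energy lost ≈ 1.97 J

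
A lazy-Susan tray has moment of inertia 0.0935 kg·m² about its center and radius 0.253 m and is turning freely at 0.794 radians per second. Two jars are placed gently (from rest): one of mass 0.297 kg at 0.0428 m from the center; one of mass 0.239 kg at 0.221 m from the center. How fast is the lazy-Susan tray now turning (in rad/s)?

ω_f ≈ 0.702 rad/s

No external torque acts about the center; L_before = L_after.
Added inertia Σmr² = (0.297)(0.0428)² + (0.239)(0.221)² = 0.01222 kg·m²; I_f = 0.09350 + 0.01222 = 0.1057 kg·m².
ω_f = I_p ω_i / I_f = (0.09350)(0.794) / 0.1057 = 0.7022 rad/s.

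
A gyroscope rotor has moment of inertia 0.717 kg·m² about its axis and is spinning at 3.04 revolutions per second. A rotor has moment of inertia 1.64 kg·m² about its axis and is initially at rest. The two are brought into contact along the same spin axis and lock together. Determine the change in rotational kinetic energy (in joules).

No external torque acts about the common axis, so total angular momentum is conserved.
Taking A's sense as positive: L = (0.7170)(3.04) = 2.180 kg·m²·rev/s.
Combined I = 0.7170 + 1.640 = 2.357 kg·m².
ω_f = L / I = 2.180 / 2.357 = 0.9248 rev/s.
KE_i = ½ΣIω² = 130.8 J; KE_f = ½(2.357)(5.810)² = 39.79 J.

ΔKE ≈ -91.0 J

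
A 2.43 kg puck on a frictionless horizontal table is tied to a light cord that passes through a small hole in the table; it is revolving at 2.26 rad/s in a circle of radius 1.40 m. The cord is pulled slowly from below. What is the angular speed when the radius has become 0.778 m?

The constraining force is radial, so m r² ω about the center is conserved.
ω₂ = ω₁ (r₁/r₂)² = (2.26)(1.40/0.778)² = 7.318 rad/s.

ω₂ ≈ 7.32 rad/s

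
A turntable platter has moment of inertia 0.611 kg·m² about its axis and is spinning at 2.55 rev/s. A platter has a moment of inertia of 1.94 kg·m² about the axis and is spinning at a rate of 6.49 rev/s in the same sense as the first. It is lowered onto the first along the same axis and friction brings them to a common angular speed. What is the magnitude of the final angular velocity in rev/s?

The coupling torques are internal; angular momentum about the shared axis is conserved.
Taking A's sense as positive: L = (0.6110)(2.55) + (1.940)(6.49) = 14.15 kg·m²·rev/s.
Combined I = 0.6110 + 1.940 = 2.551 kg·m².
ω_f = L / I = 14.15 / 2.551 = 5.546 rev/s.

|ω_f| ≈ 5.55 rev/s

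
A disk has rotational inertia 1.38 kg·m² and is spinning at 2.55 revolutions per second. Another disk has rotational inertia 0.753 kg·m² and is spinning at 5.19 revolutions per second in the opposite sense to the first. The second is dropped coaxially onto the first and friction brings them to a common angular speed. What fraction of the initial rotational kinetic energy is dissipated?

The coupling torques are internal; angular momentum about the shared axis is conserved.
Taking A's sense as positive: L = (1.380)(2.55) − (0.7530)(5.19) = -0.3891 kg·m²·rev/s.
Combined I = 1.380 + 0.7530 = 2.133 kg·m².
ω_f = L / I = -0.3891 / 2.133 = -0.1824 rev/s.
KE_i = ½ΣIω² = 577.5 J; KE_f = ½(2.133)(1.146)² = 1.401 J.
Fraction dissipated = (KE_i − KE_f)/KE_i = 0.9976.

fraction ≈ 0.998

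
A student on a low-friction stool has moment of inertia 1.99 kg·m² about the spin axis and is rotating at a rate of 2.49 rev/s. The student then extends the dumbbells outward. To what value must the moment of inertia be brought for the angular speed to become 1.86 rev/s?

With no external torque about the axis, L is conserved: I₁ω₁ = I₂ω₂.
I₂ = I₁ω₁ / ω₂ = (1.99)(2.49) / (1.86) = 2.664 kg·m².

I₂ ≈ 2.66 kg·m²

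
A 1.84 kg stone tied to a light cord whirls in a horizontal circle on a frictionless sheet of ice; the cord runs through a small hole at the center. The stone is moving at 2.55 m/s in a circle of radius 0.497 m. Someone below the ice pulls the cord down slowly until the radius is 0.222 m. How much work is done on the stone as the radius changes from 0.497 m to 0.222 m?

W ≈ 24.0 J

Central (radial) force ⇒ zero torque about the center ⇒ m v r is constant.
v₂ = v₁ r₁ / r₂ = (2.55)(0.497) / (0.222) = 5.709 m/s.
W = ΔKE = ½m(v₂² − v₁²) = 24.00 J.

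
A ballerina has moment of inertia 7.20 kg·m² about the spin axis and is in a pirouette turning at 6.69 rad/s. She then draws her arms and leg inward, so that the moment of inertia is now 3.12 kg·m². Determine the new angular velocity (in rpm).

ω₂ ≈ 147 rpm

No external torque acts about the spin axis, so angular momentum is conserved.
ω₂ = I₁ω₁ / I₂ = (7.200)(6.69 rad/s) / (3.120) = 15.44 rad/s = 147.4 rpm.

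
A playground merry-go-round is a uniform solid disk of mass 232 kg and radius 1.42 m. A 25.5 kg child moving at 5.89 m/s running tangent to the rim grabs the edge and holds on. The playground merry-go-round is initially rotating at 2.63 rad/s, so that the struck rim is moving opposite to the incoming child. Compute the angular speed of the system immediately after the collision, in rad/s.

The axle reaction passes through the axle and exerts no torque about it; angular momentum about the axle is conserved through the impact.
I_p = ½(232)(1.42)² = 233.9 kg·m². Taking the sense of the child's angular momentum as positive, L_{child} = m v R = (25.5)(5.89)(1.42) = 213.3 kg·m²/s.
L_i = −I_p ω_p + m v R = −(233.9)(2.63) + 213.3 = -401.9 kg·m²/s.
After sticking, I_f = I_p + m R² = 233.9 + (25.5)(1.42)² = 285.3 kg·m².
ω_f = L_i / I_f = -401.9 / 285.3 = -1.409 rad/s.

|ω_f| ≈ 1.41 rad/s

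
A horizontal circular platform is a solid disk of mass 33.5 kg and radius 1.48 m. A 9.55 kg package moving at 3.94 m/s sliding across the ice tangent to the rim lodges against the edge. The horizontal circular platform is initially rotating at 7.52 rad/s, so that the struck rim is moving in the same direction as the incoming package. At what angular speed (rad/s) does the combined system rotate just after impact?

|ω_f| ≈ 5.76 rad/s

About the central axle the impulsive forces during the collision are internal, so angular momentum about that axis is conserved.
I_p = ½(33.5)(1.48)² = 36.69 kg·m². Taking the sense of the package's angular momentum as positive, L_{package} = m v R = (9.55)(3.94)(1.48) = 55.69 kg·m²/s.
L_i = +I_p ω_p + m v R = +(36.69)(7.52) + 55.69 = 331.6 kg·m²/s.
After sticking, I_f = I_p + m R² = 36.69 + (9.55)(1.48)² = 57.61 kg·m².
ω_f = L_i / I_f = 331.6 / 57.61 = 5.756 rad/s.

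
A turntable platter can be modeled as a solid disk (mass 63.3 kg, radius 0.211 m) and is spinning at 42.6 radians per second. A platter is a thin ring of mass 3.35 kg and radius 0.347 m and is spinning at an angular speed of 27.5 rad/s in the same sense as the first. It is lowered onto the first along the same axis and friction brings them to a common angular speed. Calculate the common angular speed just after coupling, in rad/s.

The coupling torques are internal; angular momentum about the shared axis is conserved.
Moments of inertia: I_A = ½(63.3)(0.211)² = 1.409 kg·m²; I_B = (3.35)(0.347)² = 0.4034 kg·m².
Taking A's sense as positive: L = (1.409)(42.6) + (0.4034)(27.5) = 71.12 kg·m²·rad/s.
Combined I = 1.409 + 0.4034 = 1.812 kg·m².
ω_f = L / I = 71.12 / 1.812 = 39.24 rad/s.

|ω_f| ≈ 39.2 rad/s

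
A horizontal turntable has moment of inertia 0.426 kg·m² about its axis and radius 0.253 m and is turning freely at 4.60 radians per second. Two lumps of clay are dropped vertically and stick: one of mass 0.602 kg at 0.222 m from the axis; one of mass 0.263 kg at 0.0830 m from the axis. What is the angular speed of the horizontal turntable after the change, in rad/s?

ω_f ≈ 4.28 rad/s

The added mass arrives with no angular momentum about the axis, and any external torque about the axis is negligible, so the system's angular momentum is conserved.
Added inertia Σmr² = (0.602)(0.222)² + (0.263)(0.0830)² = 0.03148 kg·m²; I_f = 0.4260 + 0.03148 = 0.4575 kg·m².
ω_f = I_p ω_i / I_f = (0.4260)(4.60) / 0.4575 = 4.283 rad/s.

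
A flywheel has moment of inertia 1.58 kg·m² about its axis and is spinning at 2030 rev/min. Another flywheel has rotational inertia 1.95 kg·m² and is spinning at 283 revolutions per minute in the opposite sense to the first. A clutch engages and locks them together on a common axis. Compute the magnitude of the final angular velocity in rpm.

The coupling torques are internal; angular momentum about the shared axis is conserved.
Taking A's sense as positive: L = (1.580)(2030) − (1.950)(283) = 2656 kg·m²·rpm.
Combined I = 1.580 + 1.950 = 3.530 kg·m².
ω_f = L / I = 2656 / 3.530 = 752.3 rpm.

|ω_f| ≈ 752 rpm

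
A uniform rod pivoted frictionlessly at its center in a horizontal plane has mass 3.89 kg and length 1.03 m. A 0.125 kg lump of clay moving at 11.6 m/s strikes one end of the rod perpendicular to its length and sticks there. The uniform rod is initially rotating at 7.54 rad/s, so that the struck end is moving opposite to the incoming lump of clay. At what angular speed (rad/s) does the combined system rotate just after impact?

About the pivot the impulsive forces during the collision are internal, so angular momentum about that axis is conserved.
I_p = (1/12)(3.89)(1.03)² = 0.3439 kg·m². Taking the sense of the lump of clay's angular momentum as positive, L_{lump} = m v R = (0.125)(11.6)(1.03/2) = 0.7468 kg·m²/s.
L_i = −I_p ω_p + m v R = −(0.3439)(7.54) + 0.7468 = -1.846 kg·m²/s.
After sticking, I_f = I_p + m R² = 0.3439 + (0.125)(1.03/2)² = 0.3771 kg·m².
ω_f = L_i / I_f = -1.846 / 0.3771 = -4.897 rad/s.

|ω_f| ≈ 4.90 rad/s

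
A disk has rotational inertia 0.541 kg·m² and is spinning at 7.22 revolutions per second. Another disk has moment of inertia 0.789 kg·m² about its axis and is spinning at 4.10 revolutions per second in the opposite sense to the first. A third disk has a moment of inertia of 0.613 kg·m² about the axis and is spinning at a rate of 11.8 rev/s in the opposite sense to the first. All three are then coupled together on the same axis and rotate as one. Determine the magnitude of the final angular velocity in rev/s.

|ω_f| ≈ 3.38 rev/s

The coupling torques are internal; angular momentum about the shared axis is conserved.
Taking A's sense as positive: L = (0.5410)(7.22) − (0.7890)(4.10) − (0.6130)(11.8) = -6.562 kg·m²·rev/s.
Combined I = 0.5410 + 0.7890 + 0.6130 = 1.943 kg·m².
ω_f = L / I = -6.562 / 1.943 = -3.377 rev/s.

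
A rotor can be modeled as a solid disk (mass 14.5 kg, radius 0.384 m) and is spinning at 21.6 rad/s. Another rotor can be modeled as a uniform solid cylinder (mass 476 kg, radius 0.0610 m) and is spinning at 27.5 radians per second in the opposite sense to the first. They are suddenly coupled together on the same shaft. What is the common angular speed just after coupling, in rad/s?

The coupling torques are internal; angular momentum about the shared axis is conserved.
Moments of inertia: I_A = ½(14.5)(0.384)² = 1.069 kg·m²; I_B = ½(476)(0.0610)² = 0.8856 kg·m².
Taking A's sense as positive: L = (1.069)(21.6) − (0.8856)(27.5) = -1.262 kg·m²·rad/s.
Combined I = 1.069 + 0.8856 = 1.955 kg·m².
ω_f = L / I = -1.262 / 1.955 = -0.6458 rad/s.

|ω_f| ≈ 0.646 rad/s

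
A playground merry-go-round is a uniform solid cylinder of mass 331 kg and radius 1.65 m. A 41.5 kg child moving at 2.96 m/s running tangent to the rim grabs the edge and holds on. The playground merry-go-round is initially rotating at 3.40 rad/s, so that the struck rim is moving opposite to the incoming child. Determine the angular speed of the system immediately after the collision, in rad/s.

The axle reaction passes through the axle and exerts no torque about it; angular momentum about the axle is conserved through the impact.
I_p = ½(331)(1.65)² = 450.6 kg·m². Taking the sense of the child's angular momentum as positive, L_{child} = m v R = (41.5)(2.96)(1.65) = 202.7 kg·m²/s.
L_i = −I_p ω_p + m v R = −(450.6)(3.40) + 202.7 = -1329 kg·m²/s.
After sticking, I_f = I_p + m R² = 450.6 + (41.5)(1.65)² = 563.6 kg·m².
ω_f = L_i / I_f = -1329 / 563.6 = -2.359 rad/s.

|ω_f| ≈ 2.36 rad/s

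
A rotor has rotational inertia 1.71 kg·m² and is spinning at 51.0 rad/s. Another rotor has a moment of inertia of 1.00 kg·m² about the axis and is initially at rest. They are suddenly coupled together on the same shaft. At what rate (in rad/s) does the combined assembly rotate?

|ω_f| ≈ 32.2 rad/s

No external torque acts about the common axis, so total angular momentum is conserved.
Taking A's sense as positive: L = (1.710)(51.0) = 87.21 kg·m²·rad/s.
Combined I = 1.710 + 1.000 = 2.710 kg·m².
ω_f = L / I = 87.21 / 2.710 = 32.18 rad/s.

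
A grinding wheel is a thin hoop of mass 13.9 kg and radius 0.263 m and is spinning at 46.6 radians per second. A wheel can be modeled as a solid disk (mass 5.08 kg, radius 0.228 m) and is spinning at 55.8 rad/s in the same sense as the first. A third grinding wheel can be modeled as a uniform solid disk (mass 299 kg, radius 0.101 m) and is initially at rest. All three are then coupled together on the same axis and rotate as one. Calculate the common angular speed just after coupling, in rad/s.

The coupling torques are internal; angular momentum about the shared axis is conserved.
Moments of inertia: I_A = (13.9)(0.263)² = 0.9614 kg·m²; I_B = ½(5.08)(0.228)² = 0.1320 kg·m²; I_C = ½(299)(0.101)² = 1.525 kg·m².
Taking A's sense as positive: L = (0.9614)(46.6) + (0.1320)(55.8) = 52.17 kg·m²·rad/s.
Combined I = 0.9614 + 0.1320 + 1.525 = 2.619 kg·m².
ω_f = L / I = 52.17 / 2.619 = 19.92 rad/s.

|ω_f| ≈ 19.9 rad/s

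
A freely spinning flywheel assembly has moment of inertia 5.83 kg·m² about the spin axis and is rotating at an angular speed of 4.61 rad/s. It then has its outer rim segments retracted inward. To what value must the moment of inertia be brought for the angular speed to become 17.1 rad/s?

I₂ ≈ 1.57 kg·m²

No external torque acts about the spin axis, so angular momentum is conserved.
I₂ = I₁ω₁ / ω₂ = (5.83)(4.61) / (17.1) = 1.572 kg·m².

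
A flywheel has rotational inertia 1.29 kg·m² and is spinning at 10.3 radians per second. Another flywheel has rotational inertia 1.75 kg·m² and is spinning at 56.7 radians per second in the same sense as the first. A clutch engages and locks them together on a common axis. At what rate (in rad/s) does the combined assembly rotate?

|ω_f| ≈ 37.0 rad/s

No external torque acts about the common axis, so total angular momentum is conserved.
Taking A's sense as positive: L = (1.290)(10.3) + (1.750)(56.7) = 112.5 kg·m²·rad/s.
Combined I = 1.290 + 1.750 = 3.040 kg·m².
ω_f = L / I = 112.5 / 3.040 = 37.01 rad/s.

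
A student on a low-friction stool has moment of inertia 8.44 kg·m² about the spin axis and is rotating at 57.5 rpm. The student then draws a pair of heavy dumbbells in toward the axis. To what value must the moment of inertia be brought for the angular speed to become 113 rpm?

With no external torque about the axis, L is conserved: I₁ω₁ = I₂ω₂.
I₂ = I₁ω₁ / ω₂ = (8.44)(57.5) / (113) = 4.295 kg·m².

I₂ ≈ 4.29 kg·m²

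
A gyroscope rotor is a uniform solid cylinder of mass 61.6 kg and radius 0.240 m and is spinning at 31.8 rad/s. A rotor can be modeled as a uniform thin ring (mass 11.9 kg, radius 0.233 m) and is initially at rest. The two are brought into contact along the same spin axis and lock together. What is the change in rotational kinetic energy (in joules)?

No external torque acts about the common axis, so total angular momentum is conserved.
Moments of inertia: I_A = ½(61.6)(0.240)² = 1.774 kg·m²; I_B = (11.9)(0.233)² = 0.6460 kg·m².
Taking A's sense as positive: L = (1.774)(31.8) = 56.42 kg·m²·rad/s.
Combined I = 1.774 + 0.6460 = 2.420 kg·m².
ω_f = L / I = 56.42 / 2.420 = 23.31 rad/s.
KE_i = ½ΣIω² = 897.0 J; KE_f = ½(2.420)(23.31)² = 657.6 J.

ΔKE ≈ -239 J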